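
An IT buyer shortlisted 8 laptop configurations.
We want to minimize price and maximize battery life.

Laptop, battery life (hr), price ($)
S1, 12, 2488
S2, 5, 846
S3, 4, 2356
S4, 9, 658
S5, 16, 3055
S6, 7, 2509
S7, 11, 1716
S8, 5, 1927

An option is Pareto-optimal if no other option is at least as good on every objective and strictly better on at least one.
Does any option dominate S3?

Yes

S2 vs S3: battery life 5≥4, price 846≤2356 — S2 is at least as good on every objective and strictly better on at least one, so S2 dominates S3.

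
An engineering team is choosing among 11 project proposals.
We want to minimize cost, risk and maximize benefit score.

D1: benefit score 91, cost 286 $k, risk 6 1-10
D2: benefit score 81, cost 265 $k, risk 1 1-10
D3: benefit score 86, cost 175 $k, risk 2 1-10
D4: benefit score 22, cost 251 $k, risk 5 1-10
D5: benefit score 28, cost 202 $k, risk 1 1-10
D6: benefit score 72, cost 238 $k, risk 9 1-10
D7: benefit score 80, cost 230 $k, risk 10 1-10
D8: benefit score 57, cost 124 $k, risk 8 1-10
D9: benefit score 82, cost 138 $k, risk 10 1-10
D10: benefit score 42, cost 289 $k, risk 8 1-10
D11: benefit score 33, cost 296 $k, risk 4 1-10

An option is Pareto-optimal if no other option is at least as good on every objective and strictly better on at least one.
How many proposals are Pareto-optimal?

6

D1: not dominated (best benefit score).
D2: not dominated.
D3: not dominated.
D4: dominated by D3 (benefit score 86≥22, cost 175≤251, risk 2≤5).
D5: not dominated.
D6: dominated by D3 (benefit score 86≥72, cost 175≤238, risk 2≤9).
D7: dominated by D3 (benefit score 86≥80, cost 175≤230, risk 2≤10).
D8: not dominated (best cost).
D9: not dominated.
D10: dominated by D1 (benefit score 91≥42, cost 286≤289, risk 6≤8).
D11: dominated by D2 (benefit score 81≥33, cost 265≤296, risk 1≤4).
Pareto-optimal: D1, D2, D3, D5, D8, D9 → 6.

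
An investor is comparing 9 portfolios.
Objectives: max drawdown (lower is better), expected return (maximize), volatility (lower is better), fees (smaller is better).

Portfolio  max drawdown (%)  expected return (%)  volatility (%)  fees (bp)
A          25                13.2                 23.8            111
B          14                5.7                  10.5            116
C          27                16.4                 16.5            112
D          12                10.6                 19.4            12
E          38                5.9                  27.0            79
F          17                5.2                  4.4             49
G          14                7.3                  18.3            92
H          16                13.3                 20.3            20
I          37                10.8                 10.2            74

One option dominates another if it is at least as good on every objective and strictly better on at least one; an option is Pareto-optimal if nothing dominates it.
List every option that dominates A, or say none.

H

H: max drawdown 16≤25, expected return 13.3≥13.2, volatility 20.3≤23.8, fees 20≤111 — dominates A.
Others (B, C, D, E, F, G, I) are each worse than A on at least one objective.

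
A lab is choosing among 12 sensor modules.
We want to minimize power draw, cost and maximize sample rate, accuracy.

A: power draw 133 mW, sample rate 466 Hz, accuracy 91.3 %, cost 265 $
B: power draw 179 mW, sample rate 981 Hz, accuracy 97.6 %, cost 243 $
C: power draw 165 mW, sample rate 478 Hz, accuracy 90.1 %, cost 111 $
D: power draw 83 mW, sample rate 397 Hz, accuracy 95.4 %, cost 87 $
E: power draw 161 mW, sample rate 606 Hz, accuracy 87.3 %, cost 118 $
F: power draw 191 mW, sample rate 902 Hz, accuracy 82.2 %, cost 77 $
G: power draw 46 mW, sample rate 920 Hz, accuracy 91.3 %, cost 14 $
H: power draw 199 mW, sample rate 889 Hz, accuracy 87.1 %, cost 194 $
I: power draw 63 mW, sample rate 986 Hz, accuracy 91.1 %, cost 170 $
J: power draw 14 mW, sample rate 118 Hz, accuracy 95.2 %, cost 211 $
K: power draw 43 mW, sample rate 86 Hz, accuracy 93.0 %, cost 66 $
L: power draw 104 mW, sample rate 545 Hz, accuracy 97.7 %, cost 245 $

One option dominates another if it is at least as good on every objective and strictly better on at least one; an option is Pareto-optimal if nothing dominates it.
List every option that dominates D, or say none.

none

A: worse on power draw (133 vs 83).
B: worse on power draw (179 vs 83).
C: worse on power draw (165 vs 83).
E: worse on power draw (161 vs 83).
F: worse on power draw (191 vs 83).
G: worse on accuracy (91.3 vs 95.4).
H: worse on power draw (199 vs 83).
I: worse on accuracy (91.1 vs 95.4).
J: worse on sample rate (118 vs 397).
K: worse on sample rate (86 vs 397).
L: worse on power draw (104 vs 83).
No option dominates D.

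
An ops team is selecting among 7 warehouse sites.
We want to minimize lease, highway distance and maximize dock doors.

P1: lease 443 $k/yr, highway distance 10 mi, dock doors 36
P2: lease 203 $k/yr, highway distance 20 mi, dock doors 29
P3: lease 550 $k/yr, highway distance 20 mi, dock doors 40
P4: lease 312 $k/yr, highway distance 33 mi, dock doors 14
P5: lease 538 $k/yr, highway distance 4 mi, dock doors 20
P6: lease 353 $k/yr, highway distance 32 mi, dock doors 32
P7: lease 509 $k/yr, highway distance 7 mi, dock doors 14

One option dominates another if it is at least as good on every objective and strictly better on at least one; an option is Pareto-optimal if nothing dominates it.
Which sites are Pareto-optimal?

P1, P2, P3, P5, P6, P7

P1: not dominated.
P2: not dominated (best lease).
P3: not dominated (best dock doors).
P4: dominated by P2 (lease 203≤312, highway distance 20≤33, dock doors 29≥14).
P5: not dominated (best highway distance).
P6: not dominated.
P7: not dominated.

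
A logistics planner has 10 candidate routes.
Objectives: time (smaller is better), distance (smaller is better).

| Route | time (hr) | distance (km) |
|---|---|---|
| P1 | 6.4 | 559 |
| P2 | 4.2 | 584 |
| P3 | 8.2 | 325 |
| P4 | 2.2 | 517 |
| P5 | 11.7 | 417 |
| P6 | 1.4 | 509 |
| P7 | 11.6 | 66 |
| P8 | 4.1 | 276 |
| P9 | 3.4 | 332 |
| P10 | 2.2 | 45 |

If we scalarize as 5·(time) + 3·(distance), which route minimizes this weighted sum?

P1: 5·6.4 + 3·559 = 1709.0
P2: 5·4.2 + 3·584 = 1773.0
P3: 5·8.2 + 3·325 = 1016.0
P4: 5·2.2 + 3·517 = 1562.0
P5: 5·11.7 + 3·417 = 1309.5
P6: 5·1.4 + 3·509 = 1534.0
P7: 5·11.6 + 3·66 = 256.0
P8: 5·4.1 + 3·276 = 848.5
P9: 5·3.4 + 3·332 = 1013.0
P10: 5·2.2 + 3·45 = 146.0
Lowest: P10 at 146.0.

P10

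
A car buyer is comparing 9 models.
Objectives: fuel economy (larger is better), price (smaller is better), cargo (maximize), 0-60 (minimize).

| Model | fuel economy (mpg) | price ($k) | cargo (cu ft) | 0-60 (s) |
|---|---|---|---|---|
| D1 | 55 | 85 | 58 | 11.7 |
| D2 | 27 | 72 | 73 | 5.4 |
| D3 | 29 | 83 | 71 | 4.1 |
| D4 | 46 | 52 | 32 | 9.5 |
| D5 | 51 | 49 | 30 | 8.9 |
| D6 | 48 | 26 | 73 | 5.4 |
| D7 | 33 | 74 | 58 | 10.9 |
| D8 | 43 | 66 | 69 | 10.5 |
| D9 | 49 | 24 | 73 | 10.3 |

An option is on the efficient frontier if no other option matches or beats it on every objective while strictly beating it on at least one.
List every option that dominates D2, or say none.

D6: fuel economy 48≥27, price 26≤72, cargo 73≥73, 0-60 5.4≤5.4 — dominates D2.
Others (D1, D3, D4, D5, D7, D8, D9) are each worse than D2 on at least one objective.

D6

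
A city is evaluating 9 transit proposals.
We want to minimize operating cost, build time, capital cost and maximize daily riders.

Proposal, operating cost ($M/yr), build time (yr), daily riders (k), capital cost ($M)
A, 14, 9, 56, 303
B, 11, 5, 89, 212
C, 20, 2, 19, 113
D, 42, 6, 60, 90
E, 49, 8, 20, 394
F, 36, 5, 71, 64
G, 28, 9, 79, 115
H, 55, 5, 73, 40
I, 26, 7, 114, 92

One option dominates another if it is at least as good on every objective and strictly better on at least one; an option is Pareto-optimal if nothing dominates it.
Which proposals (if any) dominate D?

F: operating cost 36≤42, build time 5≤6, daily riders 71≥60, capital cost 64≤90 — dominates D.
Others (A, B, C, E, G, H, I) are each worse than D on at least one objective.

F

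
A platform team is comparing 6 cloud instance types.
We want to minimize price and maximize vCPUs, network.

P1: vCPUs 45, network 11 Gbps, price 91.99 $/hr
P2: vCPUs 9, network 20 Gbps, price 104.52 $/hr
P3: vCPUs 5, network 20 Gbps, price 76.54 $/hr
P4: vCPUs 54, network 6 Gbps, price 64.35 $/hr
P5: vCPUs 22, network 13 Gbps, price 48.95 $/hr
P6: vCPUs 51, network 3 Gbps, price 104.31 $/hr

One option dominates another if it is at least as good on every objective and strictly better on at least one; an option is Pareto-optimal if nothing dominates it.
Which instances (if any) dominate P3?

none

P1: worse on network (11 vs 20).
P2: worse on price (104.52 vs 76.54).
P4: worse on network (6 vs 20).
P5: worse on network (13 vs 20).
P6: worse on network (3 vs 20).
No option dominates P3.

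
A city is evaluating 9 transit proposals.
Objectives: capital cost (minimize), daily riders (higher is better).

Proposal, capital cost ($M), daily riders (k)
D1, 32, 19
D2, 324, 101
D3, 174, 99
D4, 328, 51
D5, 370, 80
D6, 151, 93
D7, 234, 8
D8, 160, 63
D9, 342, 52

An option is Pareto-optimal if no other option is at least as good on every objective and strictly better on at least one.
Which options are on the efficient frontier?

D1, D2, D3, D6

D1: not dominated (best capital cost).
D2: not dominated (best daily riders).
D3: not dominated.
D4: dominated by D2 (capital cost 324≤328, daily riders 101≥51).
D5: dominated by D2 (capital cost 324≤370, daily riders 101≥80).
D6: not dominated.
D7: dominated by D1 (capital cost 32≤234, daily riders 19≥8).
D8: dominated by D6 (capital cost 151≤160, daily riders 93≥63).
D9: dominated by D2 (capital cost 324≤342, daily riders 101≥52).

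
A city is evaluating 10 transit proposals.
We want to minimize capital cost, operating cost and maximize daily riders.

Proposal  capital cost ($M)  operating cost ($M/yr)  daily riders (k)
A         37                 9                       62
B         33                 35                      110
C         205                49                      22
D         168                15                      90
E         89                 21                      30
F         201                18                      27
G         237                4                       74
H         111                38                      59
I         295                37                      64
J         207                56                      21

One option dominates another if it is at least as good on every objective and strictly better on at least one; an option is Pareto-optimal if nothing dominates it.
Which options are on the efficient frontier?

A: not dominated.
B: not dominated (best capital cost).
C: dominated by A (capital cost 37≤205, operating cost 9≤49, daily riders 62≥22).
D: not dominated.
E: dominated by A (capital cost 37≤89, operating cost 9≤21, daily riders 62≥30).
F: dominated by A (capital cost 37≤201, operating cost 9≤18, daily riders 62≥27).
G: not dominated (best operating cost).
H: dominated by A (capital cost 37≤111, operating cost 9≤38, daily riders 62≥59).
I: dominated by B (capital cost 33≤295, operating cost 35≤37, daily riders 110≥64).
J: dominated by A (capital cost 37≤207, operating cost 9≤56, daily riders 62≥21).

A, B, D, G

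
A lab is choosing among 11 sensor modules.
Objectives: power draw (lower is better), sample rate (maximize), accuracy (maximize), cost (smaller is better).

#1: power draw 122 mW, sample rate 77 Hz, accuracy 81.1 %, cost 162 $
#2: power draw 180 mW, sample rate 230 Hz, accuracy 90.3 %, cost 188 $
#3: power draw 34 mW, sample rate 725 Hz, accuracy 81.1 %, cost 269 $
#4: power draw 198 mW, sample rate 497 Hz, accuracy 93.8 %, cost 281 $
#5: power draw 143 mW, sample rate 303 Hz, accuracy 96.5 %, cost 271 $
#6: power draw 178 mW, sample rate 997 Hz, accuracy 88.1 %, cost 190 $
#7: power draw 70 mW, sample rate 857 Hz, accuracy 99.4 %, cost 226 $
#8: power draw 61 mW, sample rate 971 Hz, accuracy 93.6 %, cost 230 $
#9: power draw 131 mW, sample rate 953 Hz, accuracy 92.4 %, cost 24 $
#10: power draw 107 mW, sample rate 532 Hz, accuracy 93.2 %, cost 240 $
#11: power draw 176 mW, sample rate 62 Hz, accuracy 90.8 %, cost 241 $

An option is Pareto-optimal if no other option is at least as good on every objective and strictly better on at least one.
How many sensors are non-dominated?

6

#1: not dominated.
#2: dominated by #9 (power draw 131≤180, sample rate 953≥230, accuracy 92.4≥90.3, cost 24≤188).
#3: not dominated (best power draw).
#4: dominated by #7 (power draw 70≤198, sample rate 857≥497, accuracy 99.4≥93.8, cost 226≤281).
#5: dominated by #7 (power draw 70≤143, sample rate 857≥303, accuracy 99.4≥96.5, cost 226≤271).
#6: not dominated (best sample rate).
#7: not dominated (best accuracy).
#8: not dominated.
#9: not dominated (best cost).
#10: dominated by #7 (power draw 70≤107, sample rate 857≥532, accuracy 99.4≥93.2, cost 226≤240).
#11: dominated by #7 (power draw 70≤176, sample rate 857≥62, accuracy 99.4≥90.8, cost 226≤241).
Pareto-optimal: #1, #3, #6, #7, #8, #9 → 6.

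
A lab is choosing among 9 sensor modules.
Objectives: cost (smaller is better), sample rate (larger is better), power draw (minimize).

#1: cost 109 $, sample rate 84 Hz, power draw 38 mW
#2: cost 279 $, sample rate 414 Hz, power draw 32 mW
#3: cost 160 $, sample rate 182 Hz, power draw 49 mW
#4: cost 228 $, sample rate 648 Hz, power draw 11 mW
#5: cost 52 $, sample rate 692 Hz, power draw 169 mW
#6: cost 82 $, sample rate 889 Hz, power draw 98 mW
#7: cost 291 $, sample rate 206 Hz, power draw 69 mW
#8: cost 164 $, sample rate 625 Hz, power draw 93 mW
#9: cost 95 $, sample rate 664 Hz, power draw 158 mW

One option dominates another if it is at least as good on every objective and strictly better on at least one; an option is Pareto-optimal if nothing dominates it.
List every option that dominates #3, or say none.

#1: worse on sample rate (84 vs 182).
#2: worse on cost (279 vs 160).
#4: worse on cost (228 vs 160).
#5: worse on power draw (169 vs 49).
#6: worse on power draw (98 vs 49).
#7: worse on cost (291 vs 160).
#8: worse on cost (164 vs 160).
#9: worse on power draw (158 vs 49).
No option dominates #3.

none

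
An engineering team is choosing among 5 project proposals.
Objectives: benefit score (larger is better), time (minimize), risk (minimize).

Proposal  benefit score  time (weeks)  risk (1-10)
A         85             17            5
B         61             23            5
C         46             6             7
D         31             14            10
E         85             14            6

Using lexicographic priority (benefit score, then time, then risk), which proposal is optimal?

E

First maximize benefit score: best is 85, kept {A, E}.
Then minimize time: best is 14, kept {E}.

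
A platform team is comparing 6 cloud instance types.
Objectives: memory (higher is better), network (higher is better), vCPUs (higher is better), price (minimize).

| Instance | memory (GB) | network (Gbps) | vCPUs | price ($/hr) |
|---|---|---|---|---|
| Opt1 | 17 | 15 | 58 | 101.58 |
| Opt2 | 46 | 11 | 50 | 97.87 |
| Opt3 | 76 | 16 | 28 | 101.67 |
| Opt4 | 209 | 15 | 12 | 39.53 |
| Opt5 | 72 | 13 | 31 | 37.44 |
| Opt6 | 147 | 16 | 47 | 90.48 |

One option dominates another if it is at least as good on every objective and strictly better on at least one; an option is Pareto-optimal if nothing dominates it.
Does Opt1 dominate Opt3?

No

Opt1 vs Opt3: Opt1 is worse on memory (17 vs 76), so it does not dominate Opt3.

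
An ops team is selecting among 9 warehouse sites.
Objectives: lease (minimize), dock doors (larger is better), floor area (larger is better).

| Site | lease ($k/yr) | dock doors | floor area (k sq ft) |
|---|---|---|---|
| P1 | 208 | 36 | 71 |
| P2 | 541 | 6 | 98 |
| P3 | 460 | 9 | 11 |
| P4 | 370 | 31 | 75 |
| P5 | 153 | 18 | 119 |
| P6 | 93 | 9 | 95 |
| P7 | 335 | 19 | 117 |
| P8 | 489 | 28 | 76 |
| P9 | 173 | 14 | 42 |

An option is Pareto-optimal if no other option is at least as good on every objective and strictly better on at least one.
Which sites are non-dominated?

P1: not dominated (best dock doors).
P2: dominated by P5 (lease 153≤541, dock doors 18≥6, floor area 119≥98).
P3: dominated by P1 (lease 208≤460, dock doors 36≥9, floor area 71≥11).
P4: not dominated.
P5: not dominated (best floor area).
P6: not dominated (best lease).
P7: not dominated.
P8: not dominated.
P9: dominated by P5 (lease 153≤173, dock doors 18≥14, floor area 119≥42).

P1, P4, P5, P6, P7, P8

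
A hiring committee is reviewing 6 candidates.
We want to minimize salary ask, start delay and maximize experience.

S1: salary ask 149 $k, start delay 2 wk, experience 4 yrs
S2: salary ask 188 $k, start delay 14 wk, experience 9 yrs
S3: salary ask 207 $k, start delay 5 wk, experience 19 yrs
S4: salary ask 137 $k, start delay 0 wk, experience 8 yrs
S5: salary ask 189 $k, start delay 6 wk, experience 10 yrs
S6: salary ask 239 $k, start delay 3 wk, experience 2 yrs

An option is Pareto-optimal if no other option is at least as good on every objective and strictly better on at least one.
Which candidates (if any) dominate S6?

S1: salary ask 149≤239, start delay 2≤3, experience 4≥2 — dominates S6.
S4: salary ask 137≤239, start delay 0≤3, experience 8≥2 — dominates S6.
Others (S2, S3, S5) are each worse than S6 on at least one objective.

S1, S4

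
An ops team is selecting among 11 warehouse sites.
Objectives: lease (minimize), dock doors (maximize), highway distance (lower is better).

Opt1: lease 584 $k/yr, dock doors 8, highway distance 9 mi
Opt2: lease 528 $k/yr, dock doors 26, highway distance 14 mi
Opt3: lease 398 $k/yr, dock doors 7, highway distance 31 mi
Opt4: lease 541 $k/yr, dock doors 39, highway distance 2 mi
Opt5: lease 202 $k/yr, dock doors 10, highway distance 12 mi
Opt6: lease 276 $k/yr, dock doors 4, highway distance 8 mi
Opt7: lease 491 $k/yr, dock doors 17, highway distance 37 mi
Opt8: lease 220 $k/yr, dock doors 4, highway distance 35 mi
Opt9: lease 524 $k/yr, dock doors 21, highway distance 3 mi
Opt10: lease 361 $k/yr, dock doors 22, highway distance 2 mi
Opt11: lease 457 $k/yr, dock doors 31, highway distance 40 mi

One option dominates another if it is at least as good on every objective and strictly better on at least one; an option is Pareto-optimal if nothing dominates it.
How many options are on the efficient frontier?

Opt1: dominated by Opt4 (lease 541≤584, dock doors 39≥8, highway distance 2≤9).
Opt2: not dominated.
Opt3: dominated by Opt5 (lease 202≤398, dock doors 10≥7, highway distance 12≤31).
Opt4: not dominated (best dock doors).
Opt5: not dominated (best lease).
Opt6: not dominated.
Opt7: dominated by Opt10 (lease 361≤491, dock doors 22≥17, highway distance 2≤37).
Opt8: dominated by Opt5 (lease 202≤220, dock doors 10≥4, highway distance 12≤35).
Opt9: dominated by Opt10 (lease 361≤524, dock doors 22≥21, highway distance 2≤3).
Opt10: not dominated.
Opt11: not dominated.
Pareto-optimal: Opt2, Opt4, Opt5, Opt6, Opt10, Opt11 → 6.

6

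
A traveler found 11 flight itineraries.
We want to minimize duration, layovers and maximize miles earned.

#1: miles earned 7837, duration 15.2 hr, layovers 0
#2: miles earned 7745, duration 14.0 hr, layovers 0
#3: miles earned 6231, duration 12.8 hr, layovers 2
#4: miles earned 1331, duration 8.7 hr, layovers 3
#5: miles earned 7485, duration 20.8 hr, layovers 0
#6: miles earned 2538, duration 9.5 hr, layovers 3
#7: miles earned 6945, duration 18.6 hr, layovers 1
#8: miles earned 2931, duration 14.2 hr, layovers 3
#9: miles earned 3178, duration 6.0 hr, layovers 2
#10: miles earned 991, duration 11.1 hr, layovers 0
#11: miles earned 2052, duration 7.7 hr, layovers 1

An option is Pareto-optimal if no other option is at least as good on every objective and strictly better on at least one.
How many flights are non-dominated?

6

#1: not dominated (best miles earned).
#2: not dominated.
#3: not dominated.
#4: dominated by #9 (miles earned 3178≥1331, duration 6.0≤8.7, layovers 2≤3).
#5: dominated by #1 (miles earned 7837≥7485, duration 15.2≤20.8, layovers 0≤0).
#6: dominated by #9 (miles earned 3178≥2538, duration 6.0≤9.5, layovers 2≤3).
#7: dominated by #1 (miles earned 7837≥6945, duration 15.2≤18.6, layovers 0≤1).
#8: dominated by #2 (miles earned 7745≥2931, duration 14.0≤14.2, layovers 0≤3).
#9: not dominated (best duration).
#10: not dominated.
#11: not dominated.
Pareto-optimal: #1, #2, #3, #9, #10, #11 → 6.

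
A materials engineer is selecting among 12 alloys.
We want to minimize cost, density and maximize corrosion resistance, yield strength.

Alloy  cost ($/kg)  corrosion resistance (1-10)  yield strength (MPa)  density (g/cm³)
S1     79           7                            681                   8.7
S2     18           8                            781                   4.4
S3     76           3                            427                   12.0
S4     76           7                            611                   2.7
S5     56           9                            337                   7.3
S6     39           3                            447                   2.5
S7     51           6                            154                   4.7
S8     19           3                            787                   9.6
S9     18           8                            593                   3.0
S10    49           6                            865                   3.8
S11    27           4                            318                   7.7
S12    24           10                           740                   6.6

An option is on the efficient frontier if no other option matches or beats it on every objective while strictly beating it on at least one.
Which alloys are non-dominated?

S1: dominated by S2 (cost 18≤79, corrosion resistance 8≥7, yield strength 781≥681, density 4.4≤8.7).
S2: not dominated.
S3: dominated by S2 (cost 18≤76, corrosion resistance 8≥3, yield strength 781≥427, density 4.4≤12.0).
S4: not dominated.
S5: dominated by S12 (cost 24≤56, corrosion resistance 10≥9, yield strength 740≥337, density 6.6≤7.3).
S6: not dominated (best density).
S7: dominated by S2 (cost 18≤51, corrosion resistance 8≥6, yield strength 781≥154, density 4.4≤4.7).
S8: not dominated.
S9: not dominated.
S10: not dominated (best yield strength).
S11: dominated by S2 (cost 18≤27, corrosion resistance 8≥4, yield strength 781≥318, density 4.4≤7.7).
S12: not dominated (best corrosion resistance).

S2, S4, S6, S8, S9, S10, S12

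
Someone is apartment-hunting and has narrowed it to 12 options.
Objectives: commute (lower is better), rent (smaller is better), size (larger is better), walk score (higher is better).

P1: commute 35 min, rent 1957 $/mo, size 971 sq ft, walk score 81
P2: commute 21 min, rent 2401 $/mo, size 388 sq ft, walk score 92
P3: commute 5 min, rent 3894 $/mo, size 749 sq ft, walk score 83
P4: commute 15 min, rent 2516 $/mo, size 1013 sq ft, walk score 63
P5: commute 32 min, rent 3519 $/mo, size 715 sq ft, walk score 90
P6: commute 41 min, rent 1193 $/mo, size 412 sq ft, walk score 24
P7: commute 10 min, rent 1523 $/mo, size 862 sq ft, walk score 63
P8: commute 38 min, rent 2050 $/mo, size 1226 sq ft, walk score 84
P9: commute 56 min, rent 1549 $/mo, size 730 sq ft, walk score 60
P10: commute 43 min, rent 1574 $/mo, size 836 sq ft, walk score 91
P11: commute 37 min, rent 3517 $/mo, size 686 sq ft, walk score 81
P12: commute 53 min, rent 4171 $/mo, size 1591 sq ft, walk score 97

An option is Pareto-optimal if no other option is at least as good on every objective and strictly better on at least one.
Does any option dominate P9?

Yes

P7 vs P9: commute 10≤56, rent 1523≤1549, size 862≥730, walk score 63≥60 — P7 is at least as good on every objective and strictly better on at least one, so P7 dominates P9.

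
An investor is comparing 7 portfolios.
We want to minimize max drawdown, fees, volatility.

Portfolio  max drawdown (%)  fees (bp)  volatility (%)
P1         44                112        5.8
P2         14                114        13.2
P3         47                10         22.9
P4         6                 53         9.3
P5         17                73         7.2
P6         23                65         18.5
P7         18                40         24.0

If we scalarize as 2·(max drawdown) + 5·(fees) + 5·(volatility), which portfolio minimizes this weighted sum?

P1: 2·44 + 5·112 + 5·5.8 = 677.0
P2: 2·14 + 5·114 + 5·13.2 = 664.0
P3: 2·47 + 5·10 + 5·22.9 = 258.5
P4: 2·6 + 5·53 + 5·9.3 = 323.5
P5: 2·17 + 5·73 + 5·7.2 = 435.0
P6: 2·23 + 5·65 + 5·18.5 = 463.5
P7: 2·18 + 5·40 + 5·24.0 = 356.0
Lowest: P3 at 258.5.

P3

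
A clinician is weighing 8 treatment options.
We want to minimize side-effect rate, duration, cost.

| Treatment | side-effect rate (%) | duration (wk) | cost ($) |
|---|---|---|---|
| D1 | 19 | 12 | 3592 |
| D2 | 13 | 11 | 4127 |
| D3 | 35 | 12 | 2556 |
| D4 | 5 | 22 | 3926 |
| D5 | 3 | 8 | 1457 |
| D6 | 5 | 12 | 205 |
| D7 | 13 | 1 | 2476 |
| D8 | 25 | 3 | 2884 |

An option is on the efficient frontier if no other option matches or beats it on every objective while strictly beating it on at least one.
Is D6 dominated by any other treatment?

D1: worse on side-effect rate (19 vs 5).
D2: worse on side-effect rate (13 vs 5).
D3: worse on side-effect rate (35 vs 5).
D4: worse on duration (22 vs 12).
D5: worse on cost (1457 vs 205).
D7: worse on side-effect rate (13 vs 5).
D8: worse on side-effect rate (25 vs 5).
No option is at least as good as D6 on every objective and strictly better on one.

No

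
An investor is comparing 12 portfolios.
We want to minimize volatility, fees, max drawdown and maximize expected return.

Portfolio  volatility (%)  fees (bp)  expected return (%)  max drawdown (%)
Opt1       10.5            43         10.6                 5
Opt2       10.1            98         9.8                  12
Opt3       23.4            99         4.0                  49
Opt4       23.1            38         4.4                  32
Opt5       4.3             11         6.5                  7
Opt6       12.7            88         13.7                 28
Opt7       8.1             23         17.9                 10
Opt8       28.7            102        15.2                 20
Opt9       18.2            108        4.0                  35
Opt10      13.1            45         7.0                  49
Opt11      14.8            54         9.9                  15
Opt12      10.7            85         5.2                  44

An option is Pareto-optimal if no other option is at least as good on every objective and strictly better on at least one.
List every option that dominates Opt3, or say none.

Opt1: volatility 10.5≤23.4, fees 43≤99, expected return 10.6≥4.0, max drawdown 5≤49 — dominates Opt3.
Opt2: volatility 10.1≤23.4, fees 98≤99, expected return 9.8≥4.0, max drawdown 12≤49 — dominates Opt3.
Opt4: volatility 23.1≤23.4, fees 38≤99, expected return 4.4≥4.0, max drawdown 32≤49 — dominates Opt3.
Opt5: volatility 4.3≤23.4, fees 11≤99, expected return 6.5≥4.0, max drawdown 7≤49 — dominates Opt3.
Opt6: volatility 12.7≤23.4, fees 88≤99, expected return 13.7≥4.0, max drawdown 28≤49 — dominates Opt3.
Opt7: volatility 8.1≤23.4, fees 23≤99, expected return 17.9≥4.0, max drawdown 10≤49 — dominates Opt3.
Opt10: volatility 13.1≤23.4, fees 45≤99, expected return 7.0≥4.0, max drawdown 49≤49 — dominates Opt3.
Opt11: volatility 14.8≤23.4, fees 54≤99, expected return 9.9≥4.0, max drawdown 15≤49 — dominates Opt3.
Opt12: volatility 10.7≤23.4, fees 85≤99, expected return 5.2≥4.0, max drawdown 44≤49 — dominates Opt3.
Others (Opt8, Opt9) are each worse than Opt3 on at least one objective.

Opt1, Opt2, Opt4, Opt5, Opt6, Opt7, Opt10, Opt11, Opt12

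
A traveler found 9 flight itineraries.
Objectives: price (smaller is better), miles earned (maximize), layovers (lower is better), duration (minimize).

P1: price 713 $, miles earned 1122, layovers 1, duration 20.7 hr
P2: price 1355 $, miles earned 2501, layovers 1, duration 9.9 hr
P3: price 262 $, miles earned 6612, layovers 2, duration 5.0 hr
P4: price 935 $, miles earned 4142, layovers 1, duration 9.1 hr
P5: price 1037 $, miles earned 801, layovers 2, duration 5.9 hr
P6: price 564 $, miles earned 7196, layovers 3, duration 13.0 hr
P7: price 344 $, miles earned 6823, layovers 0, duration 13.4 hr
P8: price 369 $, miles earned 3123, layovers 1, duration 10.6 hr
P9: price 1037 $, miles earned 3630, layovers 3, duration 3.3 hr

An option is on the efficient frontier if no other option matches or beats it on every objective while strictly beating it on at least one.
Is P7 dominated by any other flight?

No

P1: worse on price (713 vs 344).
P2: worse on price (1355 vs 344).
P3: worse on miles earned (6612 vs 6823).
P4: worse on price (935 vs 344).
P5: worse on price (1037 vs 344).
P6: worse on price (564 vs 344).
P8: worse on price (369 vs 344).
P9: worse on price (1037 vs 344).
No option is at least as good as P7 on every objective and strictly better on one.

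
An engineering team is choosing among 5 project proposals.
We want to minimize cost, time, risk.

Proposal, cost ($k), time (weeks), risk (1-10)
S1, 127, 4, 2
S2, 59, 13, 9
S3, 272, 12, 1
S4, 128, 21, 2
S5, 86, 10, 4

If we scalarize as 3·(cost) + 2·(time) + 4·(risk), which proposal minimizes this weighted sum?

S2

S1: 3·127 + 2·4 + 4·2 = 397
S2: 3·59 + 2·13 + 4·9 = 239
S3: 3·272 + 2·12 + 4·1 = 844
S4: 3·128 + 2·21 + 4·2 = 434
S5: 3·86 + 2·10 + 4·4 = 294
Lowest: S2 at 239.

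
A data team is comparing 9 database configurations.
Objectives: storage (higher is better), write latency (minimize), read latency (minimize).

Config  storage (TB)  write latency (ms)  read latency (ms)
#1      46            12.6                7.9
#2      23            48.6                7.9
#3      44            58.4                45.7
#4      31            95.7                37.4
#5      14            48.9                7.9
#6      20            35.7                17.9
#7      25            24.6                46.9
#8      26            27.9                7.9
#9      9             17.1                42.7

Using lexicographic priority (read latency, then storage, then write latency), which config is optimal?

#1

First minimize read latency: best is 7.9, kept {#1, #2, #5, #8}.
Then maximize storage: best is 46, kept {#1}.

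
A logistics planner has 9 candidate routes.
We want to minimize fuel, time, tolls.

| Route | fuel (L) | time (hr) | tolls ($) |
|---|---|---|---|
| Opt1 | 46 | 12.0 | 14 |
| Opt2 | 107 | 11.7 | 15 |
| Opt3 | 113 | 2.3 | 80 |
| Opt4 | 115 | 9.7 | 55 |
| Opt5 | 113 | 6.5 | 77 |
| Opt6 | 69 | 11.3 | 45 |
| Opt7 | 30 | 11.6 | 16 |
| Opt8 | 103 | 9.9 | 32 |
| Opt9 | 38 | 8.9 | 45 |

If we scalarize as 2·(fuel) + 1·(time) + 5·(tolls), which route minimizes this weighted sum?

Opt7

Opt1: 2·46 + 1·12.0 + 5·14 = 174.0
Opt2: 2·107 + 1·11.7 + 5·15 = 300.7
Opt3: 2·113 + 1·2.3 + 5·80 = 628.3
Opt4: 2·115 + 1·9.7 + 5·55 = 514.7
Opt5: 2·113 + 1·6.5 + 5·77 = 617.5
Opt6: 2·69 + 1·11.3 + 5·45 = 374.3
Opt7: 2·30 + 1·11.6 + 5·16 = 151.6
Opt8: 2·103 + 1·9.9 + 5·32 = 375.9
Opt9: 2·38 + 1·8.9 + 5·45 = 309.9
Lowest: Opt7 at 151.6.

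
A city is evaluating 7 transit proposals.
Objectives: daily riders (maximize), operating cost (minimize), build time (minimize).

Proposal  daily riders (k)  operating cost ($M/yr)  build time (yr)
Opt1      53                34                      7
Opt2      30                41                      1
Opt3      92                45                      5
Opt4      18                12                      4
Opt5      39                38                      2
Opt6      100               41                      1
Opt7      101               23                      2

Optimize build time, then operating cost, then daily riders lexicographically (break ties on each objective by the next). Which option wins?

First minimize build time: best is 1, kept {Opt2, Opt6}.
Then minimize operating cost: best is 41, kept {Opt2, Opt6}.
Then maximize daily riders: best is 100, kept {Opt6}.

Opt6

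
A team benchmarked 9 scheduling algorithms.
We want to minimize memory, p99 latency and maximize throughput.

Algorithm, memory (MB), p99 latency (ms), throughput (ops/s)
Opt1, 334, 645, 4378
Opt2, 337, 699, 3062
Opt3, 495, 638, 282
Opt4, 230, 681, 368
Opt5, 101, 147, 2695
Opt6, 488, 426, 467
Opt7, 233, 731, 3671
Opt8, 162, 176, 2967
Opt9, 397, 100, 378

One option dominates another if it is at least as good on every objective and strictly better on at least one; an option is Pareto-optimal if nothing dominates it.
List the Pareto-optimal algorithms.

Opt1, Opt5, Opt7, Opt8, Opt9

Opt1: not dominated (best throughput).
Opt2: dominated by Opt1 (memory 334≤337, p99 latency 645≤699, throughput 4378≥3062).
Opt3: dominated by Opt5 (memory 101≤495, p99 latency 147≤638, throughput 2695≥282).
Opt4: dominated by Opt5 (memory 101≤230, p99 latency 147≤681, throughput 2695≥368).
Opt5: not dominated (best memory).
Opt6: dominated by Opt5 (memory 101≤488, p99 latency 147≤426, throughput 2695≥467).
Opt7: not dominated.
Opt8: not dominated.
Opt9: not dominated (best p99 latency).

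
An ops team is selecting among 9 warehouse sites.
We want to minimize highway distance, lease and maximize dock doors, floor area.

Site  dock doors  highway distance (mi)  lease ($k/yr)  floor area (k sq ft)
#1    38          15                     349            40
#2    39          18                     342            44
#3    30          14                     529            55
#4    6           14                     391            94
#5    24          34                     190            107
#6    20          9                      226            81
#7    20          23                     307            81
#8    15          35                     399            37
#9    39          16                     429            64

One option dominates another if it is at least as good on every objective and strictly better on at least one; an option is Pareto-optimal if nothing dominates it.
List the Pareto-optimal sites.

#1: not dominated.
#2: not dominated.
#3: not dominated.
#4: not dominated.
#5: not dominated (best lease).
#6: not dominated (best highway distance).
#7: dominated by #6 (dock doors 20≥20, highway distance 9≤23, lease 226≤307, floor area 81≥81).
#8: dominated by #1 (dock doors 38≥15, highway distance 15≤35, lease 349≤399, floor area 40≥37).
#9: not dominated.

#1, #2, #3, #4, #5, #6, #9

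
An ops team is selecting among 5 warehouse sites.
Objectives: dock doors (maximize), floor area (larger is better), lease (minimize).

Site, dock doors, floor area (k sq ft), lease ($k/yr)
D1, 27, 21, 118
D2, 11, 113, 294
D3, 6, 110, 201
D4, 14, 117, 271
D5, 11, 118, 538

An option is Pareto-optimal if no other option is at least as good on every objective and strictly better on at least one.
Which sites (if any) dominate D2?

D4

D4: dock doors 14≥11, floor area 117≥113, lease 271≤294 — dominates D2.
Others (D1, D3, D5) are each worse than D2 on at least one objective.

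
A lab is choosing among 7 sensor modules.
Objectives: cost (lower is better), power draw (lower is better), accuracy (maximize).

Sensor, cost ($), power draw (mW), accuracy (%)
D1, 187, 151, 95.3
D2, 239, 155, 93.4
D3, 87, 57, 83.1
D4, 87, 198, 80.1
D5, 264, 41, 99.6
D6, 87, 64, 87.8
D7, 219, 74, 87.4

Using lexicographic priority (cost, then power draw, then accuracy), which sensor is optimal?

First minimize cost: best is 87, kept {D3, D4, D6}.
Then minimize power draw: best is 57, kept {D3}.

D3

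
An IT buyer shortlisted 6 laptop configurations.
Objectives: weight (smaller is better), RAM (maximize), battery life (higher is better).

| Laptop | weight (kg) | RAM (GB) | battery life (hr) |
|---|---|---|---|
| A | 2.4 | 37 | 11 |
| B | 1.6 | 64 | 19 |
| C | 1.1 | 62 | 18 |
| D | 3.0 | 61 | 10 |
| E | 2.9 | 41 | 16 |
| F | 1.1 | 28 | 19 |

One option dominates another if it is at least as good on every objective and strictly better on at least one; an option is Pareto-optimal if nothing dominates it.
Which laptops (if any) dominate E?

B: weight 1.6≤2.9, RAM 64≥41, battery life 19≥16 — dominates E.
C: weight 1.1≤2.9, RAM 62≥41, battery life 18≥16 — dominates E.
Others (A, D, F) are each worse than E on at least one objective.

B, C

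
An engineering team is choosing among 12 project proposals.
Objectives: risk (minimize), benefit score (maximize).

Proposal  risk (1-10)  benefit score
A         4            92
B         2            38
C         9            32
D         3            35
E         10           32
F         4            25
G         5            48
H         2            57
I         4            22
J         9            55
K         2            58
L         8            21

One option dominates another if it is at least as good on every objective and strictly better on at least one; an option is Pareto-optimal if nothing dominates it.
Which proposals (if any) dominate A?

B: worse on benefit score (38 vs 92).
C: worse on risk (9 vs 4).
D: worse on benefit score (35 vs 92).
E: worse on risk (10 vs 4).
F: worse on benefit score (25 vs 92).
G: worse on risk (5 vs 4).
H: worse on benefit score (57 vs 92).
I: worse on benefit score (22 vs 92).
J: worse on risk (9 vs 4).
K: worse on benefit score (58 vs 92).
L: worse on risk (8 vs 4).
No option dominates A.

none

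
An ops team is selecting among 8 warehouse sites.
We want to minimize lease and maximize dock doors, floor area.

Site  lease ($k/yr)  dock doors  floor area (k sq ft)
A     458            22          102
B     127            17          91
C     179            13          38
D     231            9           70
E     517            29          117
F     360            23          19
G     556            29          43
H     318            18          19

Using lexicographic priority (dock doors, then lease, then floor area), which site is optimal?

First maximize dock doors: best is 29, kept {E, G}.
Then minimize lease: best is 517, kept {E}.

E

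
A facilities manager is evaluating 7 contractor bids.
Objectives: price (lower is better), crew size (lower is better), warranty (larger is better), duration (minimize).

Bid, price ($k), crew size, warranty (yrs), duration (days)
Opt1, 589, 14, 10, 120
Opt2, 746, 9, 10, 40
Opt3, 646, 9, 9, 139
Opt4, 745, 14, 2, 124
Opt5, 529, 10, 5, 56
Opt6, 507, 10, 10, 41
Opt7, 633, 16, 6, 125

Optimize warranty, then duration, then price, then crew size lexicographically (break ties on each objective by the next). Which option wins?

First maximize warranty: best is 10, kept {Opt1, Opt2, Opt6}.
Then minimize duration: best is 40, kept {Opt2}.

Opt2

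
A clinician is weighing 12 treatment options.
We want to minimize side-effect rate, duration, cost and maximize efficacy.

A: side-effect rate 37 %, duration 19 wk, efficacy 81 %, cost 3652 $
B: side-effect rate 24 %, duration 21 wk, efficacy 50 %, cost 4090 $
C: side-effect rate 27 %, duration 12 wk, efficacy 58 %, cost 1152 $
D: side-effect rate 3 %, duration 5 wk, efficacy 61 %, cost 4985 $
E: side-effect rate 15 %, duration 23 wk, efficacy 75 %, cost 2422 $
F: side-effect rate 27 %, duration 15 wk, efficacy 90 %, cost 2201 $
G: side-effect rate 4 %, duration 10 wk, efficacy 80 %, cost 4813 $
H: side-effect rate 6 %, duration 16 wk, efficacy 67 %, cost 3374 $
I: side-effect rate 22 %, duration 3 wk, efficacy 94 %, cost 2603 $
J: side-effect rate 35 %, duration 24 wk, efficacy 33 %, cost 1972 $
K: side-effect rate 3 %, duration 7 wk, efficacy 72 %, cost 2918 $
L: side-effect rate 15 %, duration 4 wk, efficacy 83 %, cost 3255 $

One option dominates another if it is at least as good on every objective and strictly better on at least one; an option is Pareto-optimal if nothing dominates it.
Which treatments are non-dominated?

C, D, E, F, G, I, K, L

A: dominated by F (side-effect rate 27≤37, duration 15≤19, efficacy 90≥81, cost 2201≤3652).
B: dominated by H (side-effect rate 6≤24, duration 16≤21, efficacy 67≥50, cost 3374≤4090).
C: not dominated (best cost).
D: not dominated.
E: not dominated.
F: not dominated.
G: not dominated.
H: dominated by K (side-effect rate 3≤6, duration 7≤16, efficacy 72≥67, cost 2918≤3374).
I: not dominated (best duration).
J: dominated by C (side-effect rate 27≤35, duration 12≤24, efficacy 58≥33, cost 1152≤1972).
K: not dominated.
L: not dominated.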